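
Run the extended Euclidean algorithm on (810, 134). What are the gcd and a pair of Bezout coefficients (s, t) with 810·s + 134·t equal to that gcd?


Euclidean algorithm on (810, 134) — divide until remainder is 0:
  810 = 6 · 134 + 6
  134 = 22 · 6 + 2
  6 = 3 · 2 + 0
gcd(810, 134) = 2.
Track Bezout coefficients alongside the remainders: start with r₀ = 810 = a·1 + b·0 (s = 1, t = 0) and r₁ = 134 = a·0 + b·1 (s = 0, t = 1); each new remainder r_{k+1} = r_{k-1} − q_k·r_k inherits s_{k+1} = s_{k-1} − q_k·s_k, t_{k+1} = t_{k-1} − q_k·t_k, so r_k = a·s_k + b·t_k at every step:
  q = 6: r = 6, s = 1 − 6·0 = 1, t = 0 − 6·1 = -6  (check: 810·1 + 134·(-6) = 6)
  q = 22: r = 2, s = 0 − 22·1 = -22, t = 1 − 22·(-6) = 133  (check: 810·(-22) + 134·133 = 2)
The row with r = 2 (the gcd) gives the Bezout coefficients s = -22, t = 133.
Result: 810 · (-22) + 134 · (133) = 2.

gcd(810, 134) = 2; s = -22, t = 133 (check: 810·(-22) + 134·133 = 2).


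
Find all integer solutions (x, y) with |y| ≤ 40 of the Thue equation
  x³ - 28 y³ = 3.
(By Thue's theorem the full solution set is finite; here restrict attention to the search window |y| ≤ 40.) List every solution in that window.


The equation is x³ - 28y³ = 3. For fixed y, x³ = 28·y³ + 3, so a solution requires the RHS to be a perfect cube.
Strategy: iterate y from -40 to 40, compute RHS = 28·y³ + 3, and check whether it is a (positive or negative) perfect cube.
Check small values of y:
  y = 0: RHS = 3 is not a perfect cube.
  y = 1: RHS = 31 is not a perfect cube.
  y = -1: RHS = -25 is not a perfect cube.
  y = 2: RHS = 227 is not a perfect cube.
  y = -2: RHS = -221 is not a perfect cube.
  y = 3: RHS = 759 is not a perfect cube.
  y = -3: RHS = -753 is not a perfect cube.
Continuing the search up to |y| = 40 finds no solutions either.
No (x, y) in the scanned range satisfies the equation.

No integer solutions with |y| ≤ 40.


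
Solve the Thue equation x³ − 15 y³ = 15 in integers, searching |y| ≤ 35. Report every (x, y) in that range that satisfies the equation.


The equation is x³ - 15y³ = 15. For fixed y, x³ = 15·y³ + 15, so a solution requires the RHS to be a perfect cube.
Strategy: iterate y from -35 to 35, compute RHS = 15·y³ + 15, and check whether it is a (positive or negative) perfect cube.
Check small values of y:
  y = 0: RHS = 15 is not a perfect cube.
  y = 1: RHS = 30 is not a perfect cube.
  y = -1: RHS = 0 = (0)³ ⇒ x = 0 works.
  y = 2: RHS = 135 is not a perfect cube.
  y = -2: RHS = -105 is not a perfect cube.
  y = 3: RHS = 420 is not a perfect cube.
  y = -3: RHS = -390 is not a perfect cube.
Continuing the search up to |y| = 35 finds no further solutions beyond those listed.
Collected solutions: (0, -1).

Solutions (with |y| ≤ 35): (0, -1).


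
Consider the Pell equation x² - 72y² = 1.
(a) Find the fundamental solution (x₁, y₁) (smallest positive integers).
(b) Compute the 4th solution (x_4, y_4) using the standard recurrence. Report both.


Step 1: Find the fundamental solution (x₁, y₁) of x² - 72y² = 1.
  Expand √72 as a continued fraction. a₀ = ⌊√72⌋ = 8; iterate m_{k+1} = d_k·a_k − m_k, d_{k+1} = (72 − m_{k+1}²)/d_k, a_{k+1} = ⌊(a₀ + m_{k+1})/d_{k+1}⌋ (starting m₀ = 0, d₀ = 1), with convergents p_k = a_k·p_{k-1} + p_{k-2}, q_k = a_k·q_{k-1} + q_{k-2} (p₋₁ = 1, q₋₁ = 0):
  k = 0: a₀ = 8; p₀/q₀ = 8/1; p₀² − 72·q₀² = 64 − 72 = -8.
  k = 1: m = 8, d = 8, a = ⌊(8 + 8)/8⌋ = 2; p/q = (2·8 + 1)/(2·1 + 0) = 17/2; p² − 72·q² = 289 − 288 = 1.
  The first convergent with p² − 72·q² = 1 gives the fundamental solution (x₁, y₁) = (17, 2).
Step 2: Apply the recurrence (x_{n+1}, y_{n+1}) = (x₁x_n + 72y₁y_n, x₁y_n + y₁x_n) repeatedly.
  From (x_1, y_1) = (17, 2): x_2 = 17·17 + 72·2·2 = 577; y_2 = 17·2 + 2·17 = 68.
  From (x_2, y_2) = (577, 68): x_3 = 17·577 + 72·2·68 = 19601; y_3 = 17·68 + 2·577 = 2310.
  From (x_3, y_3) = (19601, 2310): x_4 = 17·19601 + 72·2·2310 = 665857; y_4 = 17·2310 + 2·19601 = 78472.
Step 3: Verify x_4² - 72·y_4² = 443365544449 - 443365544448 = 1 (should be 1). ✓

(x_1, y_1) = (17, 2); (x_4, y_4) = (665857, 78472).


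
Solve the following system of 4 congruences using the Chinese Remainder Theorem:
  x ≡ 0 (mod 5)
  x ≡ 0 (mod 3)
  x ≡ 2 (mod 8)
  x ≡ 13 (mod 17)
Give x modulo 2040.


Product of moduli M = 5 · 3 · 8 · 17 = 2040.
Merge one congruence at a time:
  Start: x ≡ 0 (mod 5).
  Combine with x ≡ 0 (mod 3); new modulus lcm = 15.
    Write x = 0 + 5·t and substitute into x ≡ 0 (mod 3): 5·t ≡ 0 − 0 = 0 (mod 3).
    Reduce coefficients mod 3: 2·t ≡ 0 (mod 3).
    The inverse of 2 mod 3 is 2 (since 2·2 = 4 = 1·3 + 1), so t ≡ 2·0 = 0 ≡ 0 (mod 3).
    Then x = 0 + 5·0 = 0, valid modulo lcm(5, 3) = 15: x ≡ 0 (mod 15).
  Combine with x ≡ 2 (mod 8); new modulus lcm = 120.
    Write x = 0 + 15·t and substitute into x ≡ 2 (mod 8): 15·t ≡ 2 − 0 = 2 (mod 8).
    Reduce coefficients mod 8: 7·t ≡ 2 (mod 8).
    The inverse of 7 mod 8 is 7 (since 7·7 = 49 = 6·8 + 1), so t ≡ 7·2 = 14 ≡ 6 (mod 8).
    Then x = 0 + 15·6 = 90, valid modulo lcm(15, 8) = 120: x ≡ 90 (mod 120).
  Combine with x ≡ 13 (mod 17); new modulus lcm = 2040.
    Write x = 90 + 120·t and substitute into x ≡ 13 (mod 17): 120·t ≡ 13 − 90 = -77 (mod 17).
    Reduce coefficients mod 17: 1·t ≡ 8 (mod 17).
    So t ≡ 8 (mod 17).
    Then x = 90 + 120·8 = 1050, valid modulo lcm(120, 17) = 2040: x ≡ 1050 (mod 2040).
Verify against each original: 1050 mod 5 = 0, 1050 mod 3 = 0, 1050 mod 8 = 2, 1050 mod 17 = 13.

x ≡ 1050 (mod 2040).


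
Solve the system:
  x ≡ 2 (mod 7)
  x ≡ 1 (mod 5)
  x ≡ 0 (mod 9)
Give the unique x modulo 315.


Moduli 7, 5, 9 are pairwise coprime; by CRT there is a unique solution modulo M = 7 · 5 · 9 = 315.
Solve pairwise, accumulating the modulus:
  Start with x ≡ 2 (mod 7).
  Combine with x ≡ 1 (mod 5): since gcd(7, 5) = 1, we get a unique residue mod 35.
    Write x = 2 + 7·t and substitute into x ≡ 1 (mod 5): 7·t ≡ 1 − 2 = -1 (mod 5).
    Reduce coefficients mod 5: 2·t ≡ 4 (mod 5).
    The inverse of 2 mod 5 is 3 (since 2·3 = 6 = 1·5 + 1), so t ≡ 3·4 = 12 ≡ 2 (mod 5).
    Then x = 2 + 7·2 = 16, valid modulo lcm(7, 5) = 35: x ≡ 16 (mod 35).
  Combine with x ≡ 0 (mod 9): since gcd(35, 9) = 1, we get a unique residue mod 315.
    Write x = 16 + 35·t and substitute into x ≡ 0 (mod 9): 35·t ≡ 0 − 16 = -16 (mod 9).
    Reduce coefficients mod 9: 8·t ≡ 2 (mod 9).
    The inverse of 8 mod 9 is 8 (since 8·8 = 64 = 7·9 + 1), so t ≡ 8·2 = 16 ≡ 7 (mod 9).
    Then x = 16 + 35·7 = 261, valid modulo lcm(35, 9) = 315: x ≡ 261 (mod 315).
Verify: 261 mod 7 = 2 ✓, 261 mod 5 = 1 ✓, 261 mod 9 = 0 ✓.

x ≡ 261 (mod 315).


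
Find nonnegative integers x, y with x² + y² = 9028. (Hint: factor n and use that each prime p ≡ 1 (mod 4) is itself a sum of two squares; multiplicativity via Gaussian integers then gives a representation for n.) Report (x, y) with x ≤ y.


Step 1: Factor n = 9028 = 2^2 · 37 · 61.
Step 2: Check the mod-4 condition on each prime factor: 2 = 2 (special); 37 ≡ 1 (mod 4), exponent 1; 61 ≡ 1 (mod 4), exponent 1.
All primes ≡ 3 (mod 4) appear to even exponent (or don't appear), so by the two-squares theorem n IS expressible as a sum of two squares.
Step 3: Build a representation. Group n = k² · m with k = 2 and m = 37 · 61 = 2257 (a product of primes ≡ 1 (mod 4)); a representation of m scales to one of n via (k·x)² + (k·y)² = k²(x² + y²). Each prime p ≡ 1 (mod 4) is itself a sum of two squares; find a² by testing p − a² for a perfect square:
  37: 37 − 1² = 36 = 6² ⇒ 37 = 1² + 6².
  61: 61 − 1² = 60, 61 − 2² = 57, 61 − 3² = 52, 61 − 4² = 45, 61 − 5² = 36 = 6² ⇒ 61 = 5² + 6².
  Combine using the Brahmagupta–Fibonacci identity (a² + b²)(c² + d²) = (ac − bd)² + (ad + bc)² = (ac + bd)² + (ad − bc)²:
  37 · 61 = 2257: from (1² + 6²)(5² + 6²), take (1·5 − 6·6, 1·6 + 6·5) = (5 − 36, 6 + 30) = (-31, 36); dropping signs (only squares matter) gives (31, 36); check 31² + 36² = 961 + 1296 = 2257 ✓.
  Scale by k = 2: (2·31, 2·36) = (62, 72).
Step 4: Order so x ≤ y and verify: 62² + 72² = 3844 + 5184 = 9028 = n. ✓

n = 9028 = 62² + 72² (one valid representation with x ≤ y).


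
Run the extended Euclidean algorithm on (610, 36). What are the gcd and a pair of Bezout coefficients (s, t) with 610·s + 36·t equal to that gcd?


Euclidean algorithm on (610, 36) — divide until remainder is 0:
  610 = 16 · 36 + 34
  36 = 1 · 34 + 2
  34 = 17 · 2 + 0
gcd(610, 36) = 2.
Track Bezout coefficients alongside the remainders: start with r₀ = 610 = a·1 + b·0 (s = 1, t = 0) and r₁ = 36 = a·0 + b·1 (s = 0, t = 1); each new remainder r_{k+1} = r_{k-1} − q_k·r_k inherits s_{k+1} = s_{k-1} − q_k·s_k, t_{k+1} = t_{k-1} − q_k·t_k, so r_k = a·s_k + b·t_k at every step:
  q = 16: r = 34, s = 1 − 16·0 = 1, t = 0 − 16·1 = -16  (check: 610·1 + 36·(-16) = 34)
  q = 1: r = 2, s = 0 − 1·1 = -1, t = 1 − 1·(-16) = 17  (check: 610·(-1) + 36·17 = 2)
The row with r = 2 (the gcd) gives the Bezout coefficients s = -1, t = 17.
Result: 610 · (-1) + 36 · (17) = 2.

gcd(610, 36) = 2; s = -1, t = 17 (check: 610·(-1) + 36·17 = 2).


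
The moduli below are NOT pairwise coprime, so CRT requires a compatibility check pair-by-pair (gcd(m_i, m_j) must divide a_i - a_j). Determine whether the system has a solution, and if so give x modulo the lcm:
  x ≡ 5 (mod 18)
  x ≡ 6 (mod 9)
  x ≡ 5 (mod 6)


Moduli 18, 9, 6 are not pairwise coprime, so CRT works modulo lcm(m_i) when all pairwise compatibility conditions hold.
Pairwise compatibility: gcd(m_i, m_j) must divide a_i - a_j for every pair.
Merge one congruence at a time:
  Start: x ≡ 5 (mod 18).
  Combine with x ≡ 6 (mod 9): gcd(18, 9) = 9, and 6 - 5 = 1 is NOT divisible by 9.
    ⇒ system is inconsistent (no integer solution).

No solution (the system is inconsistent).


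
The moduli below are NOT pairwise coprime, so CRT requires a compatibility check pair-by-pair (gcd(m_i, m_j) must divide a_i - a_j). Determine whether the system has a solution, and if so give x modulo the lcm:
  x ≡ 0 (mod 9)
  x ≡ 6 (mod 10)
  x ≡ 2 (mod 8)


Moduli 9, 10, 8 are not pairwise coprime, so CRT works modulo lcm(m_i) when all pairwise compatibility conditions hold.
Pairwise compatibility: gcd(m_i, m_j) must divide a_i - a_j for every pair.
Merge one congruence at a time:
  Start: x ≡ 0 (mod 9).
  Combine with x ≡ 6 (mod 10): gcd(9, 10) = 1; 6 - 0 = 6, which IS divisible by 1, so compatible.
    Write x = 0 + 9·t and substitute into x ≡ 6 (mod 10): 9·t ≡ 6 − 0 = 6 (mod 10).
    The inverse of 9 mod 10 is 9 (since 9·9 = 81 = 8·10 + 1), so t ≡ 9·6 = 54 ≡ 4 (mod 10).
    Then x = 0 + 9·4 = 36, valid modulo lcm(9, 10) = 90: x ≡ 36 (mod 90).
  Combine with x ≡ 2 (mod 8): gcd(90, 8) = 2; 2 - 36 = -34, which IS divisible by 2, so compatible.
    Write x = 36 + 90·t and substitute into x ≡ 2 (mod 8): 90·t ≡ 2 − 36 = -34 (mod 8).
    Divide the congruence (and modulus) by g = 2: 45·t ≡ -17 (mod 4).
    Reduce coefficients mod 4: 1·t ≡ 3 (mod 4).
    So t ≡ 3 (mod 4).
    Then x = 36 + 90·3 = 306, valid modulo lcm(90, 8) = 360: x ≡ 306 (mod 360).
Verify: 306 mod 9 = 0, 306 mod 10 = 6, 306 mod 8 = 2.

x ≡ 306 (mod 360).


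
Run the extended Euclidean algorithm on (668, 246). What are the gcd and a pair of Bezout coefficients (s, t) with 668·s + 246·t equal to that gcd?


Euclidean algorithm on (668, 246) — divide until remainder is 0:
  668 = 2 · 246 + 176
  246 = 1 · 176 + 70
  176 = 2 · 70 + 36
  70 = 1 · 36 + 34
  36 = 1 · 34 + 2
  34 = 17 · 2 + 0
gcd(668, 246) = 2.
Track Bezout coefficients alongside the remainders: start with r₀ = 668 = a·1 + b·0 (s = 1, t = 0) and r₁ = 246 = a·0 + b·1 (s = 0, t = 1); each new remainder r_{k+1} = r_{k-1} − q_k·r_k inherits s_{k+1} = s_{k-1} − q_k·s_k, t_{k+1} = t_{k-1} − q_k·t_k, so r_k = a·s_k + b·t_k at every step:
  q = 2: r = 176, s = 1 − 2·0 = 1, t = 0 − 2·1 = -2  (check: 668·1 + 246·(-2) = 176)
  q = 1: r = 70, s = 0 − 1·1 = -1, t = 1 − 1·(-2) = 3  (check: 668·(-1) + 246·3 = 70)
  q = 2: r = 36, s = 1 − 2·(-1) = 3, t = -2 − 2·3 = -8  (check: 668·3 + 246·(-8) = 36)
  q = 1: r = 34, s = -1 − 1·3 = -4, t = 3 − 1·(-8) = 11  (check: 668·(-4) + 246·11 = 34)
  q = 1: r = 2, s = 3 − 1·(-4) = 7, t = -8 − 1·11 = -19  (check: 668·7 + 246·(-19) = 2)
The row with r = 2 (the gcd) gives the Bezout coefficients s = 7, t = -19.
Result: 668 · (7) + 246 · (-19) = 2.

gcd(668, 246) = 2; s = 7, t = -19 (check: 668·7 + 246·(-19) = 2).


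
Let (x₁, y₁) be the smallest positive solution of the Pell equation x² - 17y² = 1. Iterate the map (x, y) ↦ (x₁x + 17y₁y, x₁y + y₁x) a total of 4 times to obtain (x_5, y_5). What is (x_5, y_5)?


Step 1: Find the fundamental solution (x₁, y₁) of x² - 17y² = 1.
  Expand √17 as a continued fraction. a₀ = ⌊√17⌋ = 4; iterate m_{k+1} = d_k·a_k − m_k, d_{k+1} = (17 − m_{k+1}²)/d_k, a_{k+1} = ⌊(a₀ + m_{k+1})/d_{k+1}⌋ (starting m₀ = 0, d₀ = 1), with convergents p_k = a_k·p_{k-1} + p_{k-2}, q_k = a_k·q_{k-1} + q_{k-2} (p₋₁ = 1, q₋₁ = 0):
  k = 0: a₀ = 4; p₀/q₀ = 4/1; p₀² − 17·q₀² = 16 − 17 = -1.
  k = 1: m = 4, d = 1, a = ⌊(4 + 4)/1⌋ = 8; p/q = (8·4 + 1)/(8·1 + 0) = 33/8; p² − 17·q² = 1089 − 1088 = 1.
  The first convergent with p² − 17·q² = 1 gives the fundamental solution (x₁, y₁) = (33, 8).
Step 2: Apply the recurrence (x_{n+1}, y_{n+1}) = (x₁x_n + 17y₁y_n, x₁y_n + y₁x_n) repeatedly.
  From (x_1, y_1) = (33, 8): x_2 = 33·33 + 17·8·8 = 2177; y_2 = 33·8 + 8·33 = 528.
  From (x_2, y_2) = (2177, 528): x_3 = 33·2177 + 17·8·528 = 143649; y_3 = 33·528 + 8·2177 = 34840.
  From (x_3, y_3) = (143649, 34840): x_4 = 33·143649 + 17·8·34840 = 9478657; y_4 = 33·34840 + 8·143649 = 2298912.
  From (x_4, y_4) = (9478657, 2298912): x_5 = 33·9478657 + 17·8·2298912 = 625447713; y_5 = 33·2298912 + 8·9478657 = 151693352.
Step 3: Verify x_5² - 17·y_5² = 391184841696930369 - 391184841696930368 = 1 (should be 1). ✓

(x_1, y_1) = (33, 8); (x_5, y_5) = (625447713, 151693352).


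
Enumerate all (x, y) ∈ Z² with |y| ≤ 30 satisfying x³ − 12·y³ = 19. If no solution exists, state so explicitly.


The equation is x³ - 12y³ = 19. For fixed y, x³ = 12·y³ + 19, so a solution requires the RHS to be a perfect cube.
Strategy: iterate y from -30 to 30, compute RHS = 12·y³ + 19, and check whether it is a (positive or negative) perfect cube.
Check small values of y:
  y = 0: RHS = 19 is not a perfect cube.
  y = 1: RHS = 31 is not a perfect cube.
  y = -1: RHS = 7 is not a perfect cube.
  y = 2: RHS = 115 is not a perfect cube.
  y = -2: RHS = -77 is not a perfect cube.
  y = 3: RHS = 343 = (7)³ ⇒ x = 7 works.
  y = -3: RHS = -305 is not a perfect cube.
Continuing the search up to |y| = 30 finds no further solutions beyond those listed.
Collected solutions: (7, 3).

Solutions (with |y| ≤ 30): (7, 3).


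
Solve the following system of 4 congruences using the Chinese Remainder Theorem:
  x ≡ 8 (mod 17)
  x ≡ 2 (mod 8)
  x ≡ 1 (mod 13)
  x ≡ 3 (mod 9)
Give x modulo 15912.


Product of moduli M = 17 · 8 · 13 · 9 = 15912.
Merge one congruence at a time:
  Start: x ≡ 8 (mod 17).
  Combine with x ≡ 2 (mod 8); new modulus lcm = 136.
    Write x = 8 + 17·t and substitute into x ≡ 2 (mod 8): 17·t ≡ 2 − 8 = -6 (mod 8).
    Reduce coefficients mod 8: 1·t ≡ 2 (mod 8).
    So t ≡ 2 (mod 8).
    Then x = 8 + 17·2 = 42, valid modulo lcm(17, 8) = 136: x ≡ 42 (mod 136).
  Combine with x ≡ 1 (mod 13); new modulus lcm = 1768.
    Write x = 42 + 136·t and substitute into x ≡ 1 (mod 13): 136·t ≡ 1 − 42 = -41 (mod 13).
    Reduce coefficients mod 13: 6·t ≡ 11 (mod 13).
    The inverse of 6 mod 13 is 11 (since 6·11 = 66 = 5·13 + 1), so t ≡ 11·11 = 121 ≡ 4 (mod 13).
    Then x = 42 + 136·4 = 586, valid modulo lcm(136, 13) = 1768: x ≡ 586 (mod 1768).
  Combine with x ≡ 3 (mod 9); new modulus lcm = 15912.
    Write x = 586 + 1768·t and substitute into x ≡ 3 (mod 9): 1768·t ≡ 3 − 586 = -583 (mod 9).
    Reduce coefficients mod 9: 4·t ≡ 2 (mod 9).
    The inverse of 4 mod 9 is 7 (since 4·7 = 28 = 3·9 + 1), so t ≡ 7·2 = 14 ≡ 5 (mod 9).
    Then x = 586 + 1768·5 = 9426, valid modulo lcm(1768, 9) = 15912: x ≡ 9426 (mod 15912).
Verify against each original: 9426 mod 17 = 8, 9426 mod 8 = 2, 9426 mod 13 = 1, 9426 mod 9 = 3.

x ≡ 9426 (mod 15912).


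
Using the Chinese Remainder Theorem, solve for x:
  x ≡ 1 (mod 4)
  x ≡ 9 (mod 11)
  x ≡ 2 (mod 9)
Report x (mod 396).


Moduli 4, 11, 9 are pairwise coprime; by CRT there is a unique solution modulo M = 4 · 11 · 9 = 396.
Solve pairwise, accumulating the modulus:
  Start with x ≡ 1 (mod 4).
  Combine with x ≡ 9 (mod 11): since gcd(4, 11) = 1, we get a unique residue mod 44.
    Write x = 1 + 4·t and substitute into x ≡ 9 (mod 11): 4·t ≡ 9 − 1 = 8 (mod 11).
    The inverse of 4 mod 11 is 3 (since 4·3 = 12 = 1·11 + 1), so t ≡ 3·8 = 24 ≡ 2 (mod 11).
    Then x = 1 + 4·2 = 9, valid modulo lcm(4, 11) = 44: x ≡ 9 (mod 44).
  Combine with x ≡ 2 (mod 9): since gcd(44, 9) = 1, we get a unique residue mod 396.
    Write x = 9 + 44·t and substitute into x ≡ 2 (mod 9): 44·t ≡ 2 − 9 = -7 (mod 9).
    Reduce coefficients mod 9: 8·t ≡ 2 (mod 9).
    The inverse of 8 mod 9 is 8 (since 8·8 = 64 = 7·9 + 1), so t ≡ 8·2 = 16 ≡ 7 (mod 9).
    Then x = 9 + 44·7 = 317, valid modulo lcm(44, 9) = 396: x ≡ 317 (mod 396).
Verify: 317 mod 4 = 1 ✓, 317 mod 11 = 9 ✓, 317 mod 9 = 2 ✓.

x ≡ 317 (mod 396).


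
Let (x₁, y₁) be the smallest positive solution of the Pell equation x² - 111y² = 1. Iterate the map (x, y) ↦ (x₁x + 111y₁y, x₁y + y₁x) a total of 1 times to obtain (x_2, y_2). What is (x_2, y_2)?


Step 1: Find the fundamental solution (x₁, y₁) of x² - 111y² = 1.
  Expand √111 as a continued fraction. a₀ = ⌊√111⌋ = 10; iterate m_{k+1} = d_k·a_k − m_k, d_{k+1} = (111 − m_{k+1}²)/d_k, a_{k+1} = ⌊(a₀ + m_{k+1})/d_{k+1}⌋ (starting m₀ = 0, d₀ = 1), with convergents p_k = a_k·p_{k-1} + p_{k-2}, q_k = a_k·q_{k-1} + q_{k-2} (p₋₁ = 1, q₋₁ = 0):
  k = 0: a₀ = 10; p₀/q₀ = 10/1; p₀² − 111·q₀² = 100 − 111 = -11.
  k = 1: m = 10, d = 11, a = ⌊(10 + 10)/11⌋ = 1; p/q = (1·10 + 1)/(1·1 + 0) = 11/1; p² − 111·q² = 121 − 111 = 10.
  k = 2: m = 1, d = 10, a = ⌊(10 + 1)/10⌋ = 1; p/q = (1·11 + 10)/(1·1 + 1) = 21/2; p² − 111·q² = 441 − 444 = -3.
  k = 3: m = 9, d = 3, a = ⌊(10 + 9)/3⌋ = 6; p/q = (6·21 + 11)/(6·2 + 1) = 137/13; p² − 111·q² = 18769 − 18759 = 10.
  k = 4: m = 9, d = 10, a = ⌊(10 + 9)/10⌋ = 1; p/q = (1·137 + 21)/(1·13 + 2) = 158/15; p² − 111·q² = 24964 − 24975 = -11.
  k = 5: m = 1, d = 11, a = ⌊(10 + 1)/11⌋ = 1; p/q = (1·158 + 137)/(1·15 + 13) = 295/28; p² − 111·q² = 87025 − 87024 = 1.
  The first convergent with p² − 111·q² = 1 gives the fundamental solution (x₁, y₁) = (295, 28).
Step 2: Apply the recurrence (x_{n+1}, y_{n+1}) = (x₁x_n + 111y₁y_n, x₁y_n + y₁x_n) repeatedly.
  From (x_1, y_1) = (295, 28): x_2 = 295·295 + 111·28·28 = 174049; y_2 = 295·28 + 28·295 = 16520.
Step 3: Verify x_2² - 111·y_2² = 30293054401 - 30293054400 = 1 (should be 1). ✓

(x_1, y_1) = (295, 28); (x_2, y_2) = (174049, 16520).


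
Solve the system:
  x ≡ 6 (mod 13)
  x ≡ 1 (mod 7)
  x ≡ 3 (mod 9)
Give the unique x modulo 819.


Moduli 13, 7, 9 are pairwise coprime; by CRT there is a unique solution modulo M = 13 · 7 · 9 = 819.
Solve pairwise, accumulating the modulus:
  Start with x ≡ 6 (mod 13).
  Combine with x ≡ 1 (mod 7): since gcd(13, 7) = 1, we get a unique residue mod 91.
    Write x = 6 + 13·t and substitute into x ≡ 1 (mod 7): 13·t ≡ 1 − 6 = -5 (mod 7).
    Reduce coefficients mod 7: 6·t ≡ 2 (mod 7).
    The inverse of 6 mod 7 is 6 (since 6·6 = 36 = 5·7 + 1), so t ≡ 6·2 = 12 ≡ 5 (mod 7).
    Then x = 6 + 13·5 = 71, valid modulo lcm(13, 7) = 91: x ≡ 71 (mod 91).
  Combine with x ≡ 3 (mod 9): since gcd(91, 9) = 1, we get a unique residue mod 819.
    Write x = 71 + 91·t and substitute into x ≡ 3 (mod 9): 91·t ≡ 3 − 71 = -68 (mod 9).
    Reduce coefficients mod 9: 1·t ≡ 4 (mod 9).
    So t ≡ 4 (mod 9).
    Then x = 71 + 91·4 = 435, valid modulo lcm(91, 9) = 819: x ≡ 435 (mod 819).
Verify: 435 mod 13 = 6 ✓, 435 mod 7 = 1 ✓, 435 mod 9 = 3 ✓.

x ≡ 435 (mod 819).


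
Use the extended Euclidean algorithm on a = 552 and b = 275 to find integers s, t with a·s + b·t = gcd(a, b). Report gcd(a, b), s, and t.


Euclidean algorithm on (552, 275) — divide until remainder is 0:
  552 = 2 · 275 + 2
  275 = 137 · 2 + 1
  2 = 2 · 1 + 0
gcd(552, 275) = 1.
Track Bezout coefficients alongside the remainders: start with r₀ = 552 = a·1 + b·0 (s = 1, t = 0) and r₁ = 275 = a·0 + b·1 (s = 0, t = 1); each new remainder r_{k+1} = r_{k-1} − q_k·r_k inherits s_{k+1} = s_{k-1} − q_k·s_k, t_{k+1} = t_{k-1} − q_k·t_k, so r_k = a·s_k + b·t_k at every step:
  q = 2: r = 2, s = 1 − 2·0 = 1, t = 0 − 2·1 = -2  (check: 552·1 + 275·(-2) = 2)
  q = 137: r = 1, s = 0 − 137·1 = -137, t = 1 − 137·(-2) = 275  (check: 552·(-137) + 275·275 = 1)
The row with r = 1 (the gcd) gives the Bezout coefficients s = -137, t = 275.
Result: 552 · (-137) + 275 · (275) = 1.

gcd(552, 275) = 1; s = -137, t = 275 (check: 552·(-137) + 275·275 = 1).


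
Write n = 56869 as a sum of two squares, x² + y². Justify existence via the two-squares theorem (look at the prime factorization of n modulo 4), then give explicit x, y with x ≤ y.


Step 1: Factor n = 56869 = 29 · 37 · 53.
Step 2: Check the mod-4 condition on each prime factor: 29 ≡ 1 (mod 4), exponent 1; 37 ≡ 1 (mod 4), exponent 1; 53 ≡ 1 (mod 4), exponent 1.
All primes ≡ 3 (mod 4) appear to even exponent (or don't appear), so by the two-squares theorem n IS expressible as a sum of two squares.
Step 3: Build a representation. Here n = 29 · 37 · 53 is a product of primes ≡ 1 (mod 4). Each prime p ≡ 1 (mod 4) is itself a sum of two squares; find a² by testing p − a² for a perfect square:
  29: 29 − 1² = 28, 29 − 2² = 25 = 5² ⇒ 29 = 2² + 5².
  37: 37 − 1² = 36 = 6² ⇒ 37 = 1² + 6².
  53: 53 − 1² = 52, 53 − 2² = 49 = 7² ⇒ 53 = 2² + 7².
  Combine using the Brahmagupta–Fibonacci identity (a² + b²)(c² + d²) = (ac − bd)² + (ad + bc)² = (ac + bd)² + (ad − bc)²:
  29 · 37 = 1073: from (2² + 5²)(1² + 6²), take (2·1 − 5·6, 2·6 + 5·1) = (2 − 30, 12 + 5) = (-28, 17); dropping signs (only squares matter) gives (28, 17); check 28² + 17² = 784 + 289 = 1073 ✓.
  1073 · 53 = 56869: from (28² + 17²)(2² + 7²), take (28·2 − 17·7, 28·7 + 17·2) = (56 − 119, 196 + 34) = (-63, 230); dropping signs (only squares matter) gives (63, 230); check 63² + 230² = 3969 + 52900 = 56869 ✓.
Step 4: Order so x ≤ y and verify: 63² + 230² = 3969 + 52900 = 56869 = n. ✓

n = 56869 = 63² + 230² (one valid representation with x ≤ y).


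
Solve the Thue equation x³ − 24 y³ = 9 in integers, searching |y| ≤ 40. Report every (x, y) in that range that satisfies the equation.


The equation is x³ - 24y³ = 9. For fixed y, x³ = 24·y³ + 9, so a solution requires the RHS to be a perfect cube.
Strategy: iterate y from -40 to 40, compute RHS = 24·y³ + 9, and check whether it is a (positive or negative) perfect cube.
Check small values of y:
  y = 0: RHS = 9 is not a perfect cube.
  y = 1: RHS = 33 is not a perfect cube.
  y = -1: RHS = -15 is not a perfect cube.
  y = 2: RHS = 201 is not a perfect cube.
  y = -2: RHS = -183 is not a perfect cube.
  y = 3: RHS = 657 is not a perfect cube.
  y = -3: RHS = -639 is not a perfect cube.
Continuing the search up to |y| = 40 finds no solutions either.
No (x, y) in the scanned range satisfies the equation.

No integer solutions with |y| ≤ 40.


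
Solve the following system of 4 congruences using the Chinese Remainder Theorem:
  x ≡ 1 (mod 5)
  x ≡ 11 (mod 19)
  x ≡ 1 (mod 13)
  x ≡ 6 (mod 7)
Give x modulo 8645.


Product of moduli M = 5 · 19 · 13 · 7 = 8645.
Merge one congruence at a time:
  Start: x ≡ 1 (mod 5).
  Combine with x ≡ 11 (mod 19); new modulus lcm = 95.
    Write x = 1 + 5·t and substitute into x ≡ 11 (mod 19): 5·t ≡ 11 − 1 = 10 (mod 19).
    The inverse of 5 mod 19 is 4 (since 5·4 = 20 = 1·19 + 1), so t ≡ 4·10 = 40 ≡ 2 (mod 19).
    Then x = 1 + 5·2 = 11, valid modulo lcm(5, 19) = 95: x ≡ 11 (mod 95).
  Combine with x ≡ 1 (mod 13); new modulus lcm = 1235.
    Write x = 11 + 95·t and substitute into x ≡ 1 (mod 13): 95·t ≡ 1 − 11 = -10 (mod 13).
    Reduce coefficients mod 13: 4·t ≡ 3 (mod 13).
    The inverse of 4 mod 13 is 10 (since 4·10 = 40 = 3·13 + 1), so t ≡ 10·3 = 30 ≡ 4 (mod 13).
    Then x = 11 + 95·4 = 391, valid modulo lcm(95, 13) = 1235: x ≡ 391 (mod 1235).
  Combine with x ≡ 6 (mod 7); new modulus lcm = 8645.
    Write x = 391 + 1235·t and substitute into x ≡ 6 (mod 7): 1235·t ≡ 6 − 391 = -385 (mod 7).
    Reduce coefficients mod 7: 3·t ≡ 0 (mod 7).
    The inverse of 3 mod 7 is 5 (since 3·5 = 15 = 2·7 + 1), so t ≡ 5·0 = 0 ≡ 0 (mod 7).
    Then x = 391 + 1235·0 = 391, valid modulo lcm(1235, 7) = 8645: x ≡ 391 (mod 8645).
Verify against each original: 391 mod 5 = 1, 391 mod 19 = 11, 391 mod 13 = 1, 391 mod 7 = 6.

x ≡ 391 (mod 8645).


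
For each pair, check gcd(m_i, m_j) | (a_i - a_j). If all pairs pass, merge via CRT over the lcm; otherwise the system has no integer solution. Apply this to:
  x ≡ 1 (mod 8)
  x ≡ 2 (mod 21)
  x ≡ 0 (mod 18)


Moduli 8, 21, 18 are not pairwise coprime, so CRT works modulo lcm(m_i) when all pairwise compatibility conditions hold.
Pairwise compatibility: gcd(m_i, m_j) must divide a_i - a_j for every pair.
Merge one congruence at a time:
  Start: x ≡ 1 (mod 8).
  Combine with x ≡ 2 (mod 21): gcd(8, 21) = 1; 2 - 1 = 1, which IS divisible by 1, so compatible.
    Write x = 1 + 8·t and substitute into x ≡ 2 (mod 21): 8·t ≡ 2 − 1 = 1 (mod 21).
    The inverse of 8 mod 21 is 8 (since 8·8 = 64 = 3·21 + 1), so t ≡ 8·1 = 8 ≡ 8 (mod 21).
    Then x = 1 + 8·8 = 65, valid modulo lcm(8, 21) = 168: x ≡ 65 (mod 168).
  Combine with x ≡ 0 (mod 18): gcd(168, 18) = 6, and 0 - 65 = -65 is NOT divisible by 6.
    ⇒ system is inconsistent (no integer solution).

No solution (the system is inconsistent).


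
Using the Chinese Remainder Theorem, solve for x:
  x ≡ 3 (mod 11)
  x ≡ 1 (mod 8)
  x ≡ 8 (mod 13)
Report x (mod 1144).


Moduli 11, 8, 13 are pairwise coprime; by CRT there is a unique solution modulo M = 11 · 8 · 13 = 1144.
Solve pairwise, accumulating the modulus:
  Start with x ≡ 3 (mod 11).
  Combine with x ≡ 1 (mod 8): since gcd(11, 8) = 1, we get a unique residue mod 88.
    Write x = 3 + 11·t and substitute into x ≡ 1 (mod 8): 11·t ≡ 1 − 3 = -2 (mod 8).
    Reduce coefficients mod 8: 3·t ≡ 6 (mod 8).
    The inverse of 3 mod 8 is 3 (since 3·3 = 9 = 1·8 + 1), so t ≡ 3·6 = 18 ≡ 2 (mod 8).
    Then x = 3 + 11·2 = 25, valid modulo lcm(11, 8) = 88: x ≡ 25 (mod 88).
  Combine with x ≡ 8 (mod 13): since gcd(88, 13) = 1, we get a unique residue mod 1144.
    Write x = 25 + 88·t and substitute into x ≡ 8 (mod 13): 88·t ≡ 8 − 25 = -17 (mod 13).
    Reduce coefficients mod 13: 10·t ≡ 9 (mod 13).
    The inverse of 10 mod 13 is 4 (since 10·4 = 40 = 3·13 + 1), so t ≡ 4·9 = 36 ≡ 10 (mod 13).
    Then x = 25 + 88·10 = 905, valid modulo lcm(88, 13) = 1144: x ≡ 905 (mod 1144).
Verify: 905 mod 11 = 3 ✓, 905 mod 8 = 1 ✓, 905 mod 13 = 8 ✓.

x ≡ 905 (mod 1144).


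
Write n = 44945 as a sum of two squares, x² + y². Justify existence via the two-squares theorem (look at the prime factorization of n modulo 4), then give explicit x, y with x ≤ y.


Step 1: Factor n = 44945 = 5 · 89 · 101.
Step 2: Check the mod-4 condition on each prime factor: 5 ≡ 1 (mod 4), exponent 1; 89 ≡ 1 (mod 4), exponent 1; 101 ≡ 1 (mod 4), exponent 1.
All primes ≡ 3 (mod 4) appear to even exponent (or don't appear), so by the two-squares theorem n IS expressible as a sum of two squares.
Step 3: Build a representation. Here n = 5 · 89 · 101 is a product of primes ≡ 1 (mod 4). Each prime p ≡ 1 (mod 4) is itself a sum of two squares; find a² by testing p − a² for a perfect square:
  5: 5 − 1² = 4 = 2² ⇒ 5 = 1² + 2².
  89: 89 − 1² = 88, 89 − 2² = 85, 89 − 3² = 80, 89 − 4² = 73, 89 − 5² = 64 = 8² ⇒ 89 = 5² + 8².
  101: 101 − 1² = 100 = 10² ⇒ 101 = 1² + 10².
  Combine using the Brahmagupta–Fibonacci identity (a² + b²)(c² + d²) = (ac − bd)² + (ad + bc)² = (ac + bd)² + (ad − bc)²:
  5 · 89 = 445: from (1² + 2²)(5² + 8²), take (1·5 − 2·8, 1·8 + 2·5) = (5 − 16, 8 + 10) = (-11, 18); dropping signs (only squares matter) gives (11, 18); check 11² + 18² = 121 + 324 = 445 ✓.
  445 · 101 = 44945: from (11² + 18²)(1² + 10²), take (11·1 − 18·10, 11·10 + 18·1) = (11 − 180, 110 + 18) = (-169, 128); dropping signs (only squares matter) gives (169, 128); check 169² + 128² = 28561 + 16384 = 44945 ✓.
Step 4: Order so x ≤ y and verify: 128² + 169² = 16384 + 28561 = 44945 = n. ✓

n = 44945 = 128² + 169² (one valid representation with x ≤ y).


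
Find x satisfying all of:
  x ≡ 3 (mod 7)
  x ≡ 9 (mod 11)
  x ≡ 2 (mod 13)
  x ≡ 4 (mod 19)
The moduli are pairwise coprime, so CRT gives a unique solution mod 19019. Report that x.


Product of moduli M = 7 · 11 · 13 · 19 = 19019.
Merge one congruence at a time:
  Start: x ≡ 3 (mod 7).
  Combine with x ≡ 9 (mod 11); new modulus lcm = 77.
    Write x = 3 + 7·t and substitute into x ≡ 9 (mod 11): 7·t ≡ 9 − 3 = 6 (mod 11).
    The inverse of 7 mod 11 is 8 (since 7·8 = 56 = 5·11 + 1), so t ≡ 8·6 = 48 ≡ 4 (mod 11).
    Then x = 3 + 7·4 = 31, valid modulo lcm(7, 11) = 77: x ≡ 31 (mod 77).
  Combine with x ≡ 2 (mod 13); new modulus lcm = 1001.
    Write x = 31 + 77·t and substitute into x ≡ 2 (mod 13): 77·t ≡ 2 − 31 = -29 (mod 13).
    Reduce coefficients mod 13: 12·t ≡ 10 (mod 13).
    The inverse of 12 mod 13 is 12 (since 12·12 = 144 = 11·13 + 1), so t ≡ 12·10 = 120 ≡ 3 (mod 13).
    Then x = 31 + 77·3 = 262, valid modulo lcm(77, 13) = 1001: x ≡ 262 (mod 1001).
  Combine with x ≡ 4 (mod 19); new modulus lcm = 19019.
    Write x = 262 + 1001·t and substitute into x ≡ 4 (mod 19): 1001·t ≡ 4 − 262 = -258 (mod 19).
    Reduce coefficients mod 19: 13·t ≡ 8 (mod 19).
    The inverse of 13 mod 19 is 3 (since 13·3 = 39 = 2·19 + 1), so t ≡ 3·8 = 24 ≡ 5 (mod 19).
    Then x = 262 + 1001·5 = 5267, valid modulo lcm(1001, 19) = 19019: x ≡ 5267 (mod 19019).
Verify against each original: 5267 mod 7 = 3, 5267 mod 11 = 9, 5267 mod 13 = 2, 5267 mod 19 = 4.

x ≡ 5267 (mod 19019).


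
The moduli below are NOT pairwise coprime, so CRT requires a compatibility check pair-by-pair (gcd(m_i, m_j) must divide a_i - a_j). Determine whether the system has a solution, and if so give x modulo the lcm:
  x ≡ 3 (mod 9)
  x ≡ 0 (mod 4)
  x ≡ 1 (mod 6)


Moduli 9, 4, 6 are not pairwise coprime, so CRT works modulo lcm(m_i) when all pairwise compatibility conditions hold.
Pairwise compatibility: gcd(m_i, m_j) must divide a_i - a_j for every pair.
Merge one congruence at a time:
  Start: x ≡ 3 (mod 9).
  Combine with x ≡ 0 (mod 4): gcd(9, 4) = 1; 0 - 3 = -3, which IS divisible by 1, so compatible.
    Write x = 3 + 9·t and substitute into x ≡ 0 (mod 4): 9·t ≡ 0 − 3 = -3 (mod 4).
    Reduce coefficients mod 4: 1·t ≡ 1 (mod 4).
    So t ≡ 1 (mod 4).
    Then x = 3 + 9·1 = 12, valid modulo lcm(9, 4) = 36: x ≡ 12 (mod 36).
  Combine with x ≡ 1 (mod 6): gcd(36, 6) = 6, and 1 - 12 = -11 is NOT divisible by 6.
    ⇒ system is inconsistent (no integer solution).

No solution (the system is inconsistent).


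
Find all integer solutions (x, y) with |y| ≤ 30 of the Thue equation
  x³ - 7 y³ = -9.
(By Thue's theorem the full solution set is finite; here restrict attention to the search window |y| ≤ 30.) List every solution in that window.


The equation is x³ - 7y³ = -9. For fixed y, x³ = 7·y³ − 9, so a solution requires the RHS to be a perfect cube.
Strategy: iterate y from -30 to 30, compute RHS = 7·y³ − 9, and check whether it is a (positive or negative) perfect cube.
Check small values of y:
  y = 0: RHS = -9 is not a perfect cube.
  y = 1: RHS = -2 is not a perfect cube.
  y = -1: RHS = -16 is not a perfect cube.
  y = 2: RHS = 47 is not a perfect cube.
  y = -2: RHS = -65 is not a perfect cube.
  y = 3: RHS = 180 is not a perfect cube.
  y = -3: RHS = -198 is not a perfect cube.
Continuing the search up to |y| = 30 finds no solutions either.
No (x, y) in the scanned range satisfies the equation.

No integer solutions with |y| ≤ 30.


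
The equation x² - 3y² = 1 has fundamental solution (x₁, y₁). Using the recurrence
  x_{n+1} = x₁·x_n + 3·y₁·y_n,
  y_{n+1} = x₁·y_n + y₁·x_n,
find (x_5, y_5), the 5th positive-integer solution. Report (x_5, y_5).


Step 1: Find the fundamental solution (x₁, y₁) of x² - 3y² = 1.
  Expand √3 as a continued fraction. a₀ = ⌊√3⌋ = 1; iterate m_{k+1} = d_k·a_k − m_k, d_{k+1} = (3 − m_{k+1}²)/d_k, a_{k+1} = ⌊(a₀ + m_{k+1})/d_{k+1}⌋ (starting m₀ = 0, d₀ = 1), with convergents p_k = a_k·p_{k-1} + p_{k-2}, q_k = a_k·q_{k-1} + q_{k-2} (p₋₁ = 1, q₋₁ = 0):
  k = 0: a₀ = 1; p₀/q₀ = 1/1; p₀² − 3·q₀² = 1 − 3 = -2.
  k = 1: m = 1, d = 2, a = ⌊(1 + 1)/2⌋ = 1; p/q = (1·1 + 1)/(1·1 + 0) = 2/1; p² − 3·q² = 4 − 3 = 1.
  The first convergent with p² − 3·q² = 1 gives the fundamental solution (x₁, y₁) = (2, 1).
Step 2: Apply the recurrence (x_{n+1}, y_{n+1}) = (x₁x_n + 3y₁y_n, x₁y_n + y₁x_n) repeatedly.
  From (x_1, y_1) = (2, 1): x_2 = 2·2 + 3·1·1 = 7; y_2 = 2·1 + 1·2 = 4.
  From (x_2, y_2) = (7, 4): x_3 = 2·7 + 3·1·4 = 26; y_3 = 2·4 + 1·7 = 15.
  From (x_3, y_3) = (26, 15): x_4 = 2·26 + 3·1·15 = 97; y_4 = 2·15 + 1·26 = 56.
  From (x_4, y_4) = (97, 56): x_5 = 2·97 + 3·1·56 = 362; y_5 = 2·56 + 1·97 = 209.
Step 3: Verify x_5² - 3·y_5² = 131044 - 131043 = 1 (should be 1). ✓

(x_1, y_1) = (2, 1); (x_5, y_5) = (362, 209).


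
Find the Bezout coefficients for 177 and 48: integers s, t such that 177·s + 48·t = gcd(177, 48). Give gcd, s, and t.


Euclidean algorithm on (177, 48) — divide until remainder is 0:
  177 = 3 · 48 + 33
  48 = 1 · 33 + 15
  33 = 2 · 15 + 3
  15 = 5 · 3 + 0
gcd(177, 48) = 3.
Track Bezout coefficients alongside the remainders: start with r₀ = 177 = a·1 + b·0 (s = 1, t = 0) and r₁ = 48 = a·0 + b·1 (s = 0, t = 1); each new remainder r_{k+1} = r_{k-1} − q_k·r_k inherits s_{k+1} = s_{k-1} − q_k·s_k, t_{k+1} = t_{k-1} − q_k·t_k, so r_k = a·s_k + b·t_k at every step:
  q = 3: r = 33, s = 1 − 3·0 = 1, t = 0 − 3·1 = -3  (check: 177·1 + 48·(-3) = 33)
  q = 1: r = 15, s = 0 − 1·1 = -1, t = 1 − 1·(-3) = 4  (check: 177·(-1) + 48·4 = 15)
  q = 2: r = 3, s = 1 − 2·(-1) = 3, t = -3 − 2·4 = -11  (check: 177·3 + 48·(-11) = 3)
The row with r = 3 (the gcd) gives the Bezout coefficients s = 3, t = -11.
Result: 177 · (3) + 48 · (-11) = 3.

gcd(177, 48) = 3; s = 3, t = -11 (check: 177·3 + 48·(-11) = 3).


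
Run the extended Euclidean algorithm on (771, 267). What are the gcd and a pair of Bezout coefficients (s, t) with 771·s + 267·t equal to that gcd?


Euclidean algorithm on (771, 267) — divide until remainder is 0:
  771 = 2 · 267 + 237
  267 = 1 · 237 + 30
  237 = 7 · 30 + 27
  30 = 1 · 27 + 3
  27 = 9 · 3 + 0
gcd(771, 267) = 3.
Track Bezout coefficients alongside the remainders: start with r₀ = 771 = a·1 + b·0 (s = 1, t = 0) and r₁ = 267 = a·0 + b·1 (s = 0, t = 1); each new remainder r_{k+1} = r_{k-1} − q_k·r_k inherits s_{k+1} = s_{k-1} − q_k·s_k, t_{k+1} = t_{k-1} − q_k·t_k, so r_k = a·s_k + b·t_k at every step:
  q = 2: r = 237, s = 1 − 2·0 = 1, t = 0 − 2·1 = -2  (check: 771·1 + 267·(-2) = 237)
  q = 1: r = 30, s = 0 − 1·1 = -1, t = 1 − 1·(-2) = 3  (check: 771·(-1) + 267·3 = 30)
  q = 7: r = 27, s = 1 − 7·(-1) = 8, t = -2 − 7·3 = -23  (check: 771·8 + 267·(-23) = 27)
  q = 1: r = 3, s = -1 − 1·8 = -9, t = 3 − 1·(-23) = 26  (check: 771·(-9) + 267·26 = 3)
The row with r = 3 (the gcd) gives the Bezout coefficients s = -9, t = 26.
Result: 771 · (-9) + 267 · (26) = 3.

gcd(771, 267) = 3; s = -9, t = 26 (check: 771·(-9) + 267·26 = 3).


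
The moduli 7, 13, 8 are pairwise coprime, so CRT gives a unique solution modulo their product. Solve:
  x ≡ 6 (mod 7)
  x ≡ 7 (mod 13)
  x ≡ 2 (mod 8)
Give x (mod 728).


Moduli 7, 13, 8 are pairwise coprime; by CRT there is a unique solution modulo M = 7 · 13 · 8 = 728.
Solve pairwise, accumulating the modulus:
  Start with x ≡ 6 (mod 7).
  Combine with x ≡ 7 (mod 13): since gcd(7, 13) = 1, we get a unique residue mod 91.
    Write x = 6 + 7·t and substitute into x ≡ 7 (mod 13): 7·t ≡ 7 − 6 = 1 (mod 13).
    The inverse of 7 mod 13 is 2 (since 7·2 = 14 = 1·13 + 1), so t ≡ 2·1 = 2 ≡ 2 (mod 13).
    Then x = 6 + 7·2 = 20, valid modulo lcm(7, 13) = 91: x ≡ 20 (mod 91).
  Combine with x ≡ 2 (mod 8): since gcd(91, 8) = 1, we get a unique residue mod 728.
    Write x = 20 + 91·t and substitute into x ≡ 2 (mod 8): 91·t ≡ 2 − 20 = -18 (mod 8).
    Reduce coefficients mod 8: 3·t ≡ 6 (mod 8).
    The inverse of 3 mod 8 is 3 (since 3·3 = 9 = 1·8 + 1), so t ≡ 3·6 = 18 ≡ 2 (mod 8).
    Then x = 20 + 91·2 = 202, valid modulo lcm(91, 8) = 728: x ≡ 202 (mod 728).
Verify: 202 mod 7 = 6 ✓, 202 mod 13 = 7 ✓, 202 mod 8 = 2 ✓.

x ≡ 202 (mod 728).


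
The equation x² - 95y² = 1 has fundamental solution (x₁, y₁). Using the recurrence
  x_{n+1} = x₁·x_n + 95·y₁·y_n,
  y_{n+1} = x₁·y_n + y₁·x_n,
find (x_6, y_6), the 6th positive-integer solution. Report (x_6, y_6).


Step 1: Find the fundamental solution (x₁, y₁) of x² - 95y² = 1.
  Expand √95 as a continued fraction. a₀ = ⌊√95⌋ = 9; iterate m_{k+1} = d_k·a_k − m_k, d_{k+1} = (95 − m_{k+1}²)/d_k, a_{k+1} = ⌊(a₀ + m_{k+1})/d_{k+1}⌋ (starting m₀ = 0, d₀ = 1), with convergents p_k = a_k·p_{k-1} + p_{k-2}, q_k = a_k·q_{k-1} + q_{k-2} (p₋₁ = 1, q₋₁ = 0):
  k = 0: a₀ = 9; p₀/q₀ = 9/1; p₀² − 95·q₀² = 81 − 95 = -14.
  k = 1: m = 9, d = 14, a = ⌊(9 + 9)/14⌋ = 1; p/q = (1·9 + 1)/(1·1 + 0) = 10/1; p² − 95·q² = 100 − 95 = 5.
  k = 2: m = 5, d = 5, a = ⌊(9 + 5)/5⌋ = 2; p/q = (2·10 + 9)/(2·1 + 1) = 29/3; p² − 95·q² = 841 − 855 = -14.
  k = 3: m = 5, d = 14, a = ⌊(9 + 5)/14⌋ = 1; p/q = (1·29 + 10)/(1·3 + 1) = 39/4; p² − 95·q² = 1521 − 1520 = 1.
  The first convergent with p² − 95·q² = 1 gives the fundamental solution (x₁, y₁) = (39, 4).
Step 2: Apply the recurrence (x_{n+1}, y_{n+1}) = (x₁x_n + 95y₁y_n, x₁y_n + y₁x_n) repeatedly.
  From (x_1, y_1) = (39, 4): x_2 = 39·39 + 95·4·4 = 3041; y_2 = 39·4 + 4·39 = 312.
  From (x_2, y_2) = (3041, 312): x_3 = 39·3041 + 95·4·312 = 237159; y_3 = 39·312 + 4·3041 = 24332.
  From (x_3, y_3) = (237159, 24332): x_4 = 39·237159 + 95·4·24332 = 18495361; y_4 = 39·24332 + 4·237159 = 1897584.
  From (x_4, y_4) = (18495361, 1897584): x_5 = 39·18495361 + 95·4·1897584 = 1442400999; y_5 = 39·1897584 + 4·18495361 = 147987220.
  From (x_5, y_5) = (1442400999, 147987220): x_6 = 39·1442400999 + 95·4·147987220 = 112488782561; y_6 = 39·147987220 + 4·1442400999 = 11541105576.
Step 3: Verify x_6² - 95·y_6² = 12653726202055937718721 - 12653726202055937718720 = 1 (should be 1). ✓

(x_1, y_1) = (39, 4); (x_6, y_6) = (112488782561, 11541105576).


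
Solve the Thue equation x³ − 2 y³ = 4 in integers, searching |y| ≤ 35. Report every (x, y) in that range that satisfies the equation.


The equation is x³ - 2y³ = 4. For fixed y, x³ = 2·y³ + 4, so a solution requires the RHS to be a perfect cube.
Strategy: iterate y from -35 to 35, compute RHS = 2·y³ + 4, and check whether it is a (positive or negative) perfect cube.
Check small values of y:
  y = 0: RHS = 4 is not a perfect cube.
  y = 1: RHS = 6 is not a perfect cube.
  y = -1: RHS = 2 is not a perfect cube.
  y = 2: RHS = 20 is not a perfect cube.
  y = -2: RHS = -12 is not a perfect cube.
  y = 3: RHS = 58 is not a perfect cube.
  y = -3: RHS = -50 is not a perfect cube.
Continuing the search up to |y| = 35 finds no solutions either.
No (x, y) in the scanned range satisfies the equation.

No integer solutions with |y| ≤ 35.
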